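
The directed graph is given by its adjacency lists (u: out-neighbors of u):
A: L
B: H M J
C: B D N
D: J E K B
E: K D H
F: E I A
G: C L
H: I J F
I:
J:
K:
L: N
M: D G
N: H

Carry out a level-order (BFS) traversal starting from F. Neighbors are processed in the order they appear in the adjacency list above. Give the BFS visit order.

Visit F; enqueue E, I, A → queue [E, I, A]
Visit E; enqueue K, D, H → queue [I, A, K, D, H]
Visit I → queue [A, K, D, H]
Visit A; enqueue L → queue [K, D, H, L]
Visit K → queue [D, H, L]
Visit D; enqueue J, B → queue [H, L, J, B]
Visit H → queue [L, J, B]
Visit L; enqueue N → queue [J, B, N]
Visit J → queue [B, N]
Visit B; enqueue M → queue [N, M]
Visit N → queue [M]
Visit M; enqueue G → queue [G]
Visit G; enqueue C → queue [C]
Visit C → queue []

F E I A K D H L J B N M G C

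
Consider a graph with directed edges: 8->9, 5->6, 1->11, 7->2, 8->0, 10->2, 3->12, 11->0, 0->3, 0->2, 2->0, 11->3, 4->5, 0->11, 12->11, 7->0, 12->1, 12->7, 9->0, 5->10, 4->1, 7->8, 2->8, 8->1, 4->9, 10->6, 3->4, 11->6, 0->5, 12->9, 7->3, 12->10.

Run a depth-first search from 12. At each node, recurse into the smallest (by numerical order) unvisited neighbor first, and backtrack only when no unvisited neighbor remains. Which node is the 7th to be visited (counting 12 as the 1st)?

9

Visit 12
12 → 1
1 → 11
11 → 0
0 → 2
2 → 8
8 → 9
0 → 3
3 → 4
4 → 5
5 → 6
5 → 10
12 → 7

Visit order: 12, 1, 11, 0, 2, 8, 9, 3, 4, 5, 6, 10, 7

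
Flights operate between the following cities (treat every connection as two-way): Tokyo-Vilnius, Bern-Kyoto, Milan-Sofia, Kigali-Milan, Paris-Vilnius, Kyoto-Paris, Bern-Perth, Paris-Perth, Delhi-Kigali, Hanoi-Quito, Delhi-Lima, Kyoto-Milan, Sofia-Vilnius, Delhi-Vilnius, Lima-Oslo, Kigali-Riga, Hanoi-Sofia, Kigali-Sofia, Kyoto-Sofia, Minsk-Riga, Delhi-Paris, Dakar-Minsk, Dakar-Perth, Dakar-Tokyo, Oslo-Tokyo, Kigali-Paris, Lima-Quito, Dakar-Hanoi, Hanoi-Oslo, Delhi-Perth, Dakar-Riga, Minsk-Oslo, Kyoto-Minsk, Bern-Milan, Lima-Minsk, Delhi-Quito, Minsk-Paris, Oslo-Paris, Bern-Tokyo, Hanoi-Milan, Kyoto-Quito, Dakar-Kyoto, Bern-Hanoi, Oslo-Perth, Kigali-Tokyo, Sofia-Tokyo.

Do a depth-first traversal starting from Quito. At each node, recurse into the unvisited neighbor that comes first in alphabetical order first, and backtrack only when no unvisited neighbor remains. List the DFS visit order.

Visit Quito
Quito → Delhi
Delhi → Kigali
Kigali → Milan
Milan → Bern
Bern → Hanoi
Hanoi → Dakar
Dakar → Kyoto
Kyoto → Minsk
Minsk → Lima
Lima → Oslo
Oslo → Paris
Paris → Perth
Paris → Vilnius
Vilnius → Sofia
Sofia → Tokyo
Minsk → Riga

Quito → Delhi → Kigali → Milan → Bern → Hanoi → Dakar → Kyoto → Minsk → Lima → Oslo → Paris → Perth → Vilnius → Sofia → Tokyo → Riga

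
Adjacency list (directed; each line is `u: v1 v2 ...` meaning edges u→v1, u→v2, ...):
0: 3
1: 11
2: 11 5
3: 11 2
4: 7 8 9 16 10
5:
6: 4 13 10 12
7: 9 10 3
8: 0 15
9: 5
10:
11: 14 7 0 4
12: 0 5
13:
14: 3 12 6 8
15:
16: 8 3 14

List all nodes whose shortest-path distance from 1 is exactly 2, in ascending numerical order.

Level 0: 1
Level 1: 11
Level 2: 0, 4, 7, 14
Level 3: 3, 6, 8, 9, 10, 12, 16
Level 4: 2, 5, 13, 15

0, 4, 7, 14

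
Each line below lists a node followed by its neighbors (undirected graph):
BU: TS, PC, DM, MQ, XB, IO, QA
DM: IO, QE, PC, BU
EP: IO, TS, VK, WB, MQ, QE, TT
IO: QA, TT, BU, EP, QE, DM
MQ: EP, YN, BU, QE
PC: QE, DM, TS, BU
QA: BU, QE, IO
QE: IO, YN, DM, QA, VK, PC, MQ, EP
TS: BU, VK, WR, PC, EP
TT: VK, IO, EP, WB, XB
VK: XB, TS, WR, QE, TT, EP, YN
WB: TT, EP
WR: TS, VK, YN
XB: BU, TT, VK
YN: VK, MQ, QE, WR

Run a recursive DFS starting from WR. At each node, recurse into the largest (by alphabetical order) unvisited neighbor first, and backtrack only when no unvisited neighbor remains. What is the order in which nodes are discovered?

WR, YN, VK, XB, TT, WB, EP, TS, PC, QE, QA, IO, DM, BU, MQ

Visit WR
WR → YN
YN → VK
VK → XB
XB → TT
TT → WB
WB → EP
EP → TS
TS → PC
PC → QE
QE → QA
QA → IO
IO → DM
DM → BU
BU → MQ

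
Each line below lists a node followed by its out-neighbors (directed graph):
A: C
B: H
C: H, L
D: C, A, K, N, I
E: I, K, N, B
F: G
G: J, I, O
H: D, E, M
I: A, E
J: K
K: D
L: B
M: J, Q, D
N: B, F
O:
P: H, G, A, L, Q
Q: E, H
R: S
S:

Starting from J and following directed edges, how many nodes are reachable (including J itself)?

BFS from J visits: J, K, D, N, I, C, A, F, B, E, L, H, G, M, O, Q
Reachable nodes: 16 of 19 total.

16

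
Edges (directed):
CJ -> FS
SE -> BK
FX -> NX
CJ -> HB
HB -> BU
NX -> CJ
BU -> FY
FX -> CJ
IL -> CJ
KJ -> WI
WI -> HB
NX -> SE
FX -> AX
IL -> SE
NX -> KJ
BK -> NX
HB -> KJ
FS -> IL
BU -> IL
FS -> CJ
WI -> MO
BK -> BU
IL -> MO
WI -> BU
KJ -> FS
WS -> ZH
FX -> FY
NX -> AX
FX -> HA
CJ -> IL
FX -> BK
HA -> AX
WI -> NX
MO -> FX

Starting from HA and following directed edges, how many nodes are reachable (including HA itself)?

2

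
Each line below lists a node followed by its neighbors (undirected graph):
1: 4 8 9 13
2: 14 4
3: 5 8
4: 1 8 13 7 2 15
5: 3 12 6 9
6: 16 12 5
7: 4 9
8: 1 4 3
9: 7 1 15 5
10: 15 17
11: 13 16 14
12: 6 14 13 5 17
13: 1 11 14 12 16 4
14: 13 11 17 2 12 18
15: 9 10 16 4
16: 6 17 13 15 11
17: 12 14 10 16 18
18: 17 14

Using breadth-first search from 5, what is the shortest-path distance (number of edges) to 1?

Level 0: 5
Level 1: 3, 6, 9, 12
Level 2: 1, 7, 8, 13, 14, 15, 16, 17
Level 3: 2, 4, 10, 11, 18
1 first appears at level 2.

2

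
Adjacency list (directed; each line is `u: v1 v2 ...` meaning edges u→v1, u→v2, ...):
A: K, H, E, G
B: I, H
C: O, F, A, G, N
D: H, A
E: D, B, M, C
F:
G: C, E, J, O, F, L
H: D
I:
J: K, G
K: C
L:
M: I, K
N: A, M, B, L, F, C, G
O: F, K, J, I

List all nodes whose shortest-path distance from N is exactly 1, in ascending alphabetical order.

Level 0: N
Level 1: A, B, C, F, G, L, M
Level 2: E, H, I, J, K, O
Level 3: D

A, B, C, F, G, L, M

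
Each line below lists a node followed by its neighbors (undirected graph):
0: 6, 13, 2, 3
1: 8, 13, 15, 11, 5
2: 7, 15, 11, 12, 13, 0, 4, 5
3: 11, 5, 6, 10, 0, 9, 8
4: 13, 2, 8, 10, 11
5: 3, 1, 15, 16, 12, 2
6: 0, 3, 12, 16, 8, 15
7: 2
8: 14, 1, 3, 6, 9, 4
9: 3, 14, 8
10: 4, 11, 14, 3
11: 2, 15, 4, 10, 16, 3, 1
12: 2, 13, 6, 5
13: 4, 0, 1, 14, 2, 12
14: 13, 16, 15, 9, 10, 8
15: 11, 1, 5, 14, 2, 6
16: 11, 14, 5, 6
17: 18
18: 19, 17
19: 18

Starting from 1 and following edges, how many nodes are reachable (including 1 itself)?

BFS from 1 visits: 1, 8, 13, 15, 11, 5, 14, 3, 6, 9, 4, 0, 2, 12, 10, 16, 7
Reachable nodes: 17 of 20 total.

17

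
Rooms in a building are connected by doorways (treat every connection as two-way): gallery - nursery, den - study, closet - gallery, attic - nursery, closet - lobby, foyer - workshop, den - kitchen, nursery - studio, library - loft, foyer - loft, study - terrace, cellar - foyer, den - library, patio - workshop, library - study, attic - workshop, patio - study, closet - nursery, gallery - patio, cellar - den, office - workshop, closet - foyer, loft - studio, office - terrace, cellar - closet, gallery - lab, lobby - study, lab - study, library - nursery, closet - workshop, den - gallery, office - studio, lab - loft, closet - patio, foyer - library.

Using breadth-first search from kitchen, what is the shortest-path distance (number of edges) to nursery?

Level 0: kitchen
Level 1: den
Level 2: cellar, gallery, library, study
Level 3: closet, foyer, lab, lobby, loft, nursery, patio, terrace
Level 4: attic, office, studio, workshop
nursery first appears at level 3.

3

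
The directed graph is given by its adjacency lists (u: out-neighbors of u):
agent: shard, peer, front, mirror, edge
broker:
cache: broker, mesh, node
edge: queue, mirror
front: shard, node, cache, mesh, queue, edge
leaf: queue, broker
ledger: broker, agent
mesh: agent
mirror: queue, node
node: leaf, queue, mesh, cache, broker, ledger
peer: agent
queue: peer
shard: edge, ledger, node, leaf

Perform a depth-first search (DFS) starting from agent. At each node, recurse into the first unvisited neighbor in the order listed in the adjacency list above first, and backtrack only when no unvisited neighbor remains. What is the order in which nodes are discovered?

agent, shard, edge, queue, peer, mirror, node, leaf, broker, mesh, cache, ledger, front

Visit agent
agent → shard
shard → edge
edge → queue
queue → peer
edge → mirror
mirror → node
node → leaf
leaf → broker
node → mesh
node → cache
node → ledger
agent → front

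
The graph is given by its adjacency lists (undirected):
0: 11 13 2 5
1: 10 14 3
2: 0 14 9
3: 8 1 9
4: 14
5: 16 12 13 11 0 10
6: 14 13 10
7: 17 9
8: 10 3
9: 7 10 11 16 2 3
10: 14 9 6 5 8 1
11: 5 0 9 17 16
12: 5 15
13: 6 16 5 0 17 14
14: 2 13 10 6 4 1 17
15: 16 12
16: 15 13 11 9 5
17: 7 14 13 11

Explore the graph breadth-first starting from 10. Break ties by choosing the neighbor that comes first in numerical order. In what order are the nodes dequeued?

10, 1, 5, 6, 8, 9, 14, 3, 0, 11, 12, 13, 16, 2, 7, 4, 17, 15

Visit 10; enqueue 1, 5, 6, 8, 9, 14 → queue [1, 5, 6, 8, 9, 14]
Visit 1; enqueue 3 → queue [5, 6, 8, 9, 14, 3]
Visit 5; enqueue 0, 11, 12, 13, 16 → queue [6, 8, 9, 14, 3, 0, 11, 12, 13, 16]
Visit 6 → queue [8, 9, 14, 3, 0, 11, 12, 13, 16]
Visit 8 → queue [9, 14, 3, 0, 11, 12, 13, 16]
Visit 9; enqueue 2, 7 → queue [14, 3, 0, 11, 12, 13, 16, 2, 7]
Visit 14; enqueue 4, 17 → queue [3, 0, 11, 12, 13, 16, 2, 7, 4, 17]
Visit 3 → queue [0, 11, 12, 13, 16, 2, 7, 4, 17]
Visit 0 → queue [11, 12, 13, 16, 2, 7, 4, 17]
Visit 11 → queue [12, 13, 16, 2, 7, 4, 17]
Visit 12; enqueue 15 → queue [13, 16, 2, 7, 4, 17, 15]
Visit 13 → queue [16, 2, 7, 4, 17, 15]
Visit 16 → queue [2, 7, 4, 17, 15]
Visit 2 → queue [7, 4, 17, 15]
Visit 7 → queue [4, 17, 15]
Visit 4 → queue [17, 15]
Visit 17 → queue [15]
Visit 15 → queue []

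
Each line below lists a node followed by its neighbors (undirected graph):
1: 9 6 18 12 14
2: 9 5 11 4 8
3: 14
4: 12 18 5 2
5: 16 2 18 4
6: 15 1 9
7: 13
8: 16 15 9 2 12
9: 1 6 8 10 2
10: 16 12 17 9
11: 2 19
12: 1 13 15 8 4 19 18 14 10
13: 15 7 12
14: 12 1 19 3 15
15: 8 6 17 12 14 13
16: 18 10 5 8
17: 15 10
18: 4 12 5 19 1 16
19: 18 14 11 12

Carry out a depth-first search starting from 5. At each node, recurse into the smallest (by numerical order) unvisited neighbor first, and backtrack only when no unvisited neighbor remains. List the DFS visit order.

Visit 5
5 → 2
2 → 4
4 → 12
12 → 1
1 → 6
6 → 9
9 → 8
8 → 15
15 → 13
13 → 7
15 → 14
14 → 3
14 → 19
19 → 11
19 → 18
18 → 16
16 → 10
10 → 17

5, 2, 4, 12, 1, 6, 9, 8, 15, 13, 7, 14, 3, 19, 11, 18, 16, 10, 17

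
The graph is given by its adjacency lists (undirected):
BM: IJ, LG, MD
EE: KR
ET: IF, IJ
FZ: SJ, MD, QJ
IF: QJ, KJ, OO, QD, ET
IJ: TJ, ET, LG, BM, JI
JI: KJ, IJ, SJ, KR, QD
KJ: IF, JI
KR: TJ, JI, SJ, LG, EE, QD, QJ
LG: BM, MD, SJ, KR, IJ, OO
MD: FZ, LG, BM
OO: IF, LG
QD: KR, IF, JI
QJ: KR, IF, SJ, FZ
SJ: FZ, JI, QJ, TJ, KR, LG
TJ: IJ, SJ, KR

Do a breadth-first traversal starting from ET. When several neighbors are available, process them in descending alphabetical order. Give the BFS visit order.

Visit ET; enqueue IJ, IF → queue [IJ, IF]
Visit IJ; enqueue TJ, LG, JI, BM → queue [IF, TJ, LG, JI, BM]
Visit IF; enqueue QJ, QD, OO, KJ → queue [TJ, LG, JI, BM, QJ, QD, OO, KJ]
Visit TJ; enqueue SJ, KR → queue [LG, JI, BM, QJ, QD, OO, KJ, SJ, KR]
Visit LG; enqueue MD → queue [JI, BM, QJ, QD, OO, KJ, SJ, KR, MD]
Visit JI → queue [BM, QJ, QD, OO, KJ, SJ, KR, MD]
Visit BM → queue [QJ, QD, OO, KJ, SJ, KR, MD]
Visit QJ; enqueue FZ → queue [QD, OO, KJ, SJ, KR, MD, FZ]
Visit QD → queue [OO, KJ, SJ, KR, MD, FZ]
Visit OO → queue [KJ, SJ, KR, MD, FZ]
Visit KJ → queue [SJ, KR, MD, FZ]
Visit SJ → queue [KR, MD, FZ]
Visit KR; enqueue EE → queue [MD, FZ, EE]
Visit MD → queue [FZ, EE]
Visit FZ → queue [EE]
Visit EE → queue []

ET -> IJ -> IF -> TJ -> LG -> JI -> BM -> QJ -> QD -> OO -> KJ -> SJ -> KR -> MD -> FZ -> EE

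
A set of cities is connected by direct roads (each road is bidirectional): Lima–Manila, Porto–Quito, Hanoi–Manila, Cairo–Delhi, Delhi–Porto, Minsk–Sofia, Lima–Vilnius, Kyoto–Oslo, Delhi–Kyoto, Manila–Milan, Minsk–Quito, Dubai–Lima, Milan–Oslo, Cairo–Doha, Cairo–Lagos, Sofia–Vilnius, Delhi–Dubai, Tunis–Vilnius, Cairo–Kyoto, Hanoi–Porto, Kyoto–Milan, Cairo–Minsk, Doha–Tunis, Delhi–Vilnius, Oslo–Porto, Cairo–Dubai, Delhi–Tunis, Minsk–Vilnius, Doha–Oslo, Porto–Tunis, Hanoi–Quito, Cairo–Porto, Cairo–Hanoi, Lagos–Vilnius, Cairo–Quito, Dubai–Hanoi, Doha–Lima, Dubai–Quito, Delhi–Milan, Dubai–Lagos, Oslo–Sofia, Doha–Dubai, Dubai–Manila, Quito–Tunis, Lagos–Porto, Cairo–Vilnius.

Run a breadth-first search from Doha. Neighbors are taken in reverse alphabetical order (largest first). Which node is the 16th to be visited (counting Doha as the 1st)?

Hanoi

Visit Doha; enqueue Tunis, Oslo, Lima, Dubai, Cairo → queue [Tunis, Oslo, Lima, Dubai, Cairo]
Visit Tunis; enqueue Vilnius, Quito, Porto, Delhi → queue [Oslo, Lima, Dubai, Cairo, Vilnius, Quito, Porto, Delhi]
Visit Oslo; enqueue Sofia, Milan, Kyoto → queue [Lima, Dubai, Cairo, Vilnius, Quito, Porto, Delhi, Sofia, Milan, Kyoto]
Visit Lima; enqueue Manila → queue [Dubai, Cairo, Vilnius, Quito, Porto, Delhi, Sofia, Milan, Kyoto, Manila]
Visit Dubai; enqueue Lagos, Hanoi → queue [Cairo, Vilnius, Quito, Porto, Delhi, Sofia, Milan, Kyoto, Manila, Lagos, Hanoi]
Visit Cairo; enqueue Minsk → queue [Vilnius, Quito, Porto, Delhi, Sofia, Milan, Kyoto, Manila, Lagos, Hanoi, Minsk]
Visit Vilnius → queue [Quito, Porto, Delhi, Sofia, Milan, Kyoto, Manila, Lagos, Hanoi, Minsk]
Visit Quito → queue [Porto, Delhi, Sofia, Milan, Kyoto, Manila, Lagos, Hanoi, Minsk]
Visit Porto → queue [Delhi, Sofia, Milan, Kyoto, Manila, Lagos, Hanoi, Minsk]
Visit Delhi → queue [Sofia, Milan, Kyoto, Manila, Lagos, Hanoi, Minsk]
Visit Sofia → queue [Milan, Kyoto, Manila, Lagos, Hanoi, Minsk]
Visit Milan → queue [Kyoto, Manila, Lagos, Hanoi, Minsk]
Visit Kyoto → queue [Manila, Lagos, Hanoi, Minsk]
Visit Manila → queue [Lagos, Hanoi, Minsk]
Visit Lagos → queue [Hanoi, Minsk]
Visit Hanoi → queue [Minsk]
Visit Minsk → queue []

Visit order: Doha, Tunis, Oslo, Lima, Dubai, Cairo, Vilnius, Quito, Porto, Delhi, Sofia, Milan, Kyoto, Manila, Lagos, Hanoi, Minsk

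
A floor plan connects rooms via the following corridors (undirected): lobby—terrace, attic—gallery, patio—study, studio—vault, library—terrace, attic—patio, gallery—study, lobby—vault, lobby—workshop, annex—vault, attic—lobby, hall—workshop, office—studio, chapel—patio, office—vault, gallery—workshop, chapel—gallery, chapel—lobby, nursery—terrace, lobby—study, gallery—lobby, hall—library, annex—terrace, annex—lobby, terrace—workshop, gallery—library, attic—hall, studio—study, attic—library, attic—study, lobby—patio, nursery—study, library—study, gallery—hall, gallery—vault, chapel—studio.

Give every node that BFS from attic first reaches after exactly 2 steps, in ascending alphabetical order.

annex, chapel, nursery, studio, terrace, vault, workshop

Level 0: attic
Level 1: gallery, hall, library, lobby, patio, study
Level 2: annex, chapel, nursery, studio, terrace, vault, workshop
Level 3: office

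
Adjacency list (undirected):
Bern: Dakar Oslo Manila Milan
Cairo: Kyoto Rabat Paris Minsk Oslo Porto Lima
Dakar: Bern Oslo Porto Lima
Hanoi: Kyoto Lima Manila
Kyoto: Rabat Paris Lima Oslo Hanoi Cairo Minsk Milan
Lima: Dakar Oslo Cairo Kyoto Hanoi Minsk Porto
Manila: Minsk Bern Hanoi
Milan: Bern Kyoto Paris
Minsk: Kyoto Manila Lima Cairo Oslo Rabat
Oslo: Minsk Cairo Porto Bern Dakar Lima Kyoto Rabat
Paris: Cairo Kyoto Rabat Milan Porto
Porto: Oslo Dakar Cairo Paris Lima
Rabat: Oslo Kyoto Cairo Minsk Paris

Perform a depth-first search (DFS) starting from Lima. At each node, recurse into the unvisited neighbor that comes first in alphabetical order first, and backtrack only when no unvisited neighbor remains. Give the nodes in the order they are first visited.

Lima -> Cairo -> Kyoto -> Hanoi -> Manila -> Bern -> Dakar -> Oslo -> Minsk -> Rabat -> Paris -> Milan -> Porto

Visit Lima
Lima → Cairo
Cairo → Kyoto
Kyoto → Hanoi
Hanoi → Manila
Manila → Bern
Bern → Dakar
Dakar → Oslo
Oslo → Minsk
Minsk → Rabat
Rabat → Paris
Paris → Milan
Paris → Porto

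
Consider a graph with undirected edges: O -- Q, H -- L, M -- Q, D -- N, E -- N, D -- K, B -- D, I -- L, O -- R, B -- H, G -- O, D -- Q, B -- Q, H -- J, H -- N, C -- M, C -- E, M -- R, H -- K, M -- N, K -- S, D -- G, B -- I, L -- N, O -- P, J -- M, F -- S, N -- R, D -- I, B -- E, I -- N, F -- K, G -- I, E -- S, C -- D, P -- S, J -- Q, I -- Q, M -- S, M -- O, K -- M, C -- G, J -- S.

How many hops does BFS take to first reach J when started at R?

Level 0: R
Level 1: M, N, O
Level 2: C, D, E, G, H, I, J, K, L, P, Q, S
Level 3: B, F
J first appears at level 2.

2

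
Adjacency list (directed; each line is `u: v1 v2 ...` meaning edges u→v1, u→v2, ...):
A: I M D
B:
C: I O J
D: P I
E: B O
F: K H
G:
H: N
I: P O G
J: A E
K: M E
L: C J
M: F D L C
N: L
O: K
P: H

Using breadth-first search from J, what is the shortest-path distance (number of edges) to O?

2

Level 0: J
Level 1: A, E
Level 2: B, D, I, M, O
Level 3: C, F, G, K, L, P
Level 4: H
Level 5: N
O first appears at level 2.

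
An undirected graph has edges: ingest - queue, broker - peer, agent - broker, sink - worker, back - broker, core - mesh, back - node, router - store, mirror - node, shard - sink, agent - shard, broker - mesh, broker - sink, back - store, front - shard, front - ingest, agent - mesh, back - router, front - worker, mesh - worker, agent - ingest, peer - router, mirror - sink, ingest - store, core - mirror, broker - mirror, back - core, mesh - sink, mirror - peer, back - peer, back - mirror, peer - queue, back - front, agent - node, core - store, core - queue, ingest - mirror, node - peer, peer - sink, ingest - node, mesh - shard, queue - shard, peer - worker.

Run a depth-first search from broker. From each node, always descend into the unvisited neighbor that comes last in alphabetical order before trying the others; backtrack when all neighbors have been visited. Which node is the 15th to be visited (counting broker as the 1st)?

Visit broker
broker → sink
sink → worker
worker → peer
peer → router
router → store
store → ingest
ingest → queue
queue → shard
shard → mesh
mesh → core
core → mirror
mirror → node
node → back
back → front
node → agent

Visit order: broker, sink, worker, peer, router, store, ingest, queue, shard, mesh, core, mirror, node, back, front, agent

front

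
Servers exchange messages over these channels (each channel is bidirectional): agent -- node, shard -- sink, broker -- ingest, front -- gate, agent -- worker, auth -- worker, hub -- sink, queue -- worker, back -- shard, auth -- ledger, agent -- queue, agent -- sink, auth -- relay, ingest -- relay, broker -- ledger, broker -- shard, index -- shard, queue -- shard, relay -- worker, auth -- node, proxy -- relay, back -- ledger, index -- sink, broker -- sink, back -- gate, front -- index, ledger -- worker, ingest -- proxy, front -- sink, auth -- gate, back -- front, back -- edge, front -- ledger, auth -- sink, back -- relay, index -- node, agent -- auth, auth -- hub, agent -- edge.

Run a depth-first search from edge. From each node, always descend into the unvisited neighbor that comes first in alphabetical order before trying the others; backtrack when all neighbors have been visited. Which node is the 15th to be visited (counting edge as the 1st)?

ledger

Visit edge
edge → agent
agent → auth
auth → gate
gate → back
back → front
front → index
index → node
index → shard
shard → broker
broker → ingest
ingest → proxy
proxy → relay
relay → worker
worker → ledger
worker → queue
broker → sink
sink → hub

Visit order: edge, agent, auth, gate, back, front, index, node, shard, broker, ingest, proxy, relay, worker, ledger, queue, sink, hub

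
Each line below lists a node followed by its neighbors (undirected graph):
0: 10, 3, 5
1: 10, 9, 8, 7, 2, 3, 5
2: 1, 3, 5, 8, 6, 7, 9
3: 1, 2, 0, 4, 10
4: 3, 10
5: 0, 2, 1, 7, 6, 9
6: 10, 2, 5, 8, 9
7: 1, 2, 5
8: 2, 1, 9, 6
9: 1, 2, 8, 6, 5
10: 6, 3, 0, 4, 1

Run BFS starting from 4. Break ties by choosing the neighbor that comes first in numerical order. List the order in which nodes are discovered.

4, 3, 10, 0, 1, 2, 6, 5, 7, 8, 9

Visit 4; enqueue 3, 10 → queue [3, 10]
Visit 3; enqueue 0, 1, 2 → queue [10, 0, 1, 2]
Visit 10; enqueue 6 → queue [0, 1, 2, 6]
Visit 0; enqueue 5 → queue [1, 2, 6, 5]
Visit 1; enqueue 7, 8, 9 → queue [2, 6, 5, 7, 8, 9]
Visit 2 → queue [6, 5, 7, 8, 9]
Visit 6 → queue [5, 7, 8, 9]
Visit 5 → queue [7, 8, 9]
Visit 7 → queue [8, 9]
Visit 8 → queue [9]
Visit 9 → queue []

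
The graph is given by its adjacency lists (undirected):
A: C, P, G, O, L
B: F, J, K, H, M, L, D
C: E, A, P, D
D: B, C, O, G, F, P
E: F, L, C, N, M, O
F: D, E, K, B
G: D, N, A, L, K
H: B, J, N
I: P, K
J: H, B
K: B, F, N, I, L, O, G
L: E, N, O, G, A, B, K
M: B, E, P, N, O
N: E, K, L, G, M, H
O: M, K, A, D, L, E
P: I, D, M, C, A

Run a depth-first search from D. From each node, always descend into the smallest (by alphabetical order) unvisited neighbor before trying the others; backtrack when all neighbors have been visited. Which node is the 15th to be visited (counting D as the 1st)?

Visit D
D → B
B → F
F → E
E → C
C → A
A → G
G → K
K → I
I → P
P → M
M → N
N → H
H → J
N → L
L → O

Visit order: D, B, F, E, C, A, G, K, I, P, M, N, H, J, L, O

L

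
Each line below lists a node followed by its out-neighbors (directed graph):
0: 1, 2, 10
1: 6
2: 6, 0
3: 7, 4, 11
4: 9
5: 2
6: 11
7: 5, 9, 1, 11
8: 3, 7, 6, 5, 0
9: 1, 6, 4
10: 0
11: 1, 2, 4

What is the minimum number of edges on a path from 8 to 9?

Level 0: 8
Level 1: 0, 3, 5, 6, 7
Level 2: 1, 2, 4, 9, 10, 11
9 first appears at level 2.

2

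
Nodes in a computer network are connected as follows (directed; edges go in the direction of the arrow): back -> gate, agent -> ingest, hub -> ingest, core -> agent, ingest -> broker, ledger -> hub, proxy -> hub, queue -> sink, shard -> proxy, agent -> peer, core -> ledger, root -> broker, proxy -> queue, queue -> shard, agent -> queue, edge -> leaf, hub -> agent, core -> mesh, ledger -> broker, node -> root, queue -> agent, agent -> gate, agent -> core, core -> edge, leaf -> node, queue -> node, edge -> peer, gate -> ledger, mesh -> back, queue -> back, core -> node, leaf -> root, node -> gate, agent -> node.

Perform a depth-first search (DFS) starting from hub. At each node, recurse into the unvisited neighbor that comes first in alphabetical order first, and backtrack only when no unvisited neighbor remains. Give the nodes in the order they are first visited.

Visit hub
hub → agent
agent → core
core → edge
edge → leaf
leaf → node
node → gate
gate → ledger
ledger → broker
node → root
edge → peer
core → mesh
mesh → back
agent → ingest
agent → queue
queue → shard
shard → proxy
queue → sink

hub → agent → core → edge → leaf → node → gate → ledger → broker → root → peer → mesh → back → ingest → queue → shard → proxy → sink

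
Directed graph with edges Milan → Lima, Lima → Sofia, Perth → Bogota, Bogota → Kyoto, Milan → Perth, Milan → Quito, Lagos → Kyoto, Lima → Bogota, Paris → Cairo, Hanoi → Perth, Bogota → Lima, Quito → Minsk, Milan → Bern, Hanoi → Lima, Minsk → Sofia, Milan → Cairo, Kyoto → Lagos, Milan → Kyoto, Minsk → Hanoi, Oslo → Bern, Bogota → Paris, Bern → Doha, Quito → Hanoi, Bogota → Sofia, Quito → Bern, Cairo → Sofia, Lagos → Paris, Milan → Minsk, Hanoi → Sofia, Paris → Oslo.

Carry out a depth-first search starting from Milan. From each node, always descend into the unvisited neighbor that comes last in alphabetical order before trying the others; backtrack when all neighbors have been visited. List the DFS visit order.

Milan, Quito, Minsk, Sofia, Hanoi, Perth, Bogota, Paris, Oslo, Bern, Doha, Cairo, Lima, Kyoto, Lagos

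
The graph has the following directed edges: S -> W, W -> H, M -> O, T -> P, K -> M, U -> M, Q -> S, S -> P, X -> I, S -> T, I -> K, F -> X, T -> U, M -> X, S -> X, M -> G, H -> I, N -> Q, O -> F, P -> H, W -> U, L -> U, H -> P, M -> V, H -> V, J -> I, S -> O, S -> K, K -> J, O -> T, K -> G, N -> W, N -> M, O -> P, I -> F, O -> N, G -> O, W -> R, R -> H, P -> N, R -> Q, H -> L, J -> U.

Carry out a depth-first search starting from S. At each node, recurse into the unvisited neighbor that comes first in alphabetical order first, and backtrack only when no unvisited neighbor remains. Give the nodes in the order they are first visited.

S K G O F X I N M V Q W H L U P R T J

Visit S
S → K
K → G
G → O
O → F
F → X
X → I
O → N
N → M
M → V
N → Q
N → W
W → H
H → L
L → U
H → P
W → R
O → T
K → J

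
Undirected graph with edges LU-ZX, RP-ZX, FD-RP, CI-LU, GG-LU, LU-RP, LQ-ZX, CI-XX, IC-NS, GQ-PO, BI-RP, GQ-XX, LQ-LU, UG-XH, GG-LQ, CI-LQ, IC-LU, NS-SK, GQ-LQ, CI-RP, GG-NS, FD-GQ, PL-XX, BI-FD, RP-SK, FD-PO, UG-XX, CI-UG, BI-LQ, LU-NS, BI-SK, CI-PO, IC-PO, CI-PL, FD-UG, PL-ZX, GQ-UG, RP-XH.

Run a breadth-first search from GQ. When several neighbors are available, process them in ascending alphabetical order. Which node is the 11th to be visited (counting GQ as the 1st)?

Visit GQ; enqueue FD, LQ, PO, UG, XX → queue [FD, LQ, PO, UG, XX]
Visit FD; enqueue BI, RP → queue [LQ, PO, UG, XX, BI, RP]
Visit LQ; enqueue CI, GG, LU, ZX → queue [PO, UG, XX, BI, RP, CI, GG, LU, ZX]
Visit PO; enqueue IC → queue [UG, XX, BI, RP, CI, GG, LU, ZX, IC]
Visit UG; enqueue XH → queue [XX, BI, RP, CI, GG, LU, ZX, IC, XH]
Visit XX; enqueue PL → queue [BI, RP, CI, GG, LU, ZX, IC, XH, PL]
Visit BI; enqueue SK → queue [RP, CI, GG, LU, ZX, IC, XH, PL, SK]
Visit RP → queue [CI, GG, LU, ZX, IC, XH, PL, SK]
Visit CI → queue [GG, LU, ZX, IC, XH, PL, SK]
Visit GG; enqueue NS → queue [LU, ZX, IC, XH, PL, SK, NS]
Visit LU → queue [ZX, IC, XH, PL, SK, NS]
Visit ZX → queue [IC, XH, PL, SK, NS]
Visit IC → queue [XH, PL, SK, NS]
Visit XH → queue [PL, SK, NS]
Visit PL → queue [SK, NS]
Visit SK → queue [NS]
Visit NS → queue []

Visit order: GQ, FD, LQ, PO, UG, XX, BI, RP, CI, GG, LU, ZX, IC, XH, PL, SK, NS

LU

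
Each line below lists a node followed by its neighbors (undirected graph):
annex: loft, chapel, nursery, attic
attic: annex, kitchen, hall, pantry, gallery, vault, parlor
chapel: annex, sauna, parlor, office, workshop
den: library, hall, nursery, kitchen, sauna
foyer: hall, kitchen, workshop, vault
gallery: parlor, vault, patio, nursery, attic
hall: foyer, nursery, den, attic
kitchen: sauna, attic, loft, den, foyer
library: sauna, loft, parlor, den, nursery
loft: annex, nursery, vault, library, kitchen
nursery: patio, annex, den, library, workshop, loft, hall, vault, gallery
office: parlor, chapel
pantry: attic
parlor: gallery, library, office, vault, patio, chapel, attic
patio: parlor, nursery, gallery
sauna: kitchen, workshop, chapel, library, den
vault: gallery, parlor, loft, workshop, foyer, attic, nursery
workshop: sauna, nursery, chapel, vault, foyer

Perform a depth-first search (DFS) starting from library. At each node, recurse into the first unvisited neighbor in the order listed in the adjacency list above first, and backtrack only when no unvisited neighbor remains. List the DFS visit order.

Visit library
library → sauna
sauna → kitchen
kitchen → attic
attic → annex
annex → loft
loft → nursery
nursery → patio
patio → parlor
parlor → gallery
gallery → vault
vault → workshop
workshop → chapel
chapel → office
workshop → foyer
foyer → hall
hall → den
attic → pantry

library sauna kitchen attic annex loft nursery patio parlor gallery vault workshop chapel office foyer hall den pantry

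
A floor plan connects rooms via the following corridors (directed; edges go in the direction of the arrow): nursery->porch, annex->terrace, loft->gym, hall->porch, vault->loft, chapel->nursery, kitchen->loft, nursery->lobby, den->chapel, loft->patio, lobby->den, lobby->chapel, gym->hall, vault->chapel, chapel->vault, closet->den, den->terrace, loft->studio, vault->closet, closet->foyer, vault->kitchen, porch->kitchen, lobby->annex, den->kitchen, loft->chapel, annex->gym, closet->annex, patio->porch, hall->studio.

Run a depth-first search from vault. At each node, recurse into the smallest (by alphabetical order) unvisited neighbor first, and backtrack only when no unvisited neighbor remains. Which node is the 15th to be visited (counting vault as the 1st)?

Visit vault
vault → chapel
chapel → nursery
nursery → lobby
lobby → annex
annex → gym
gym → hall
hall → porch
porch → kitchen
kitchen → loft
loft → patio
loft → studio
annex → terrace
lobby → den
vault → closet
closet → foyer

Visit order: vault, chapel, nursery, lobby, annex, gym, hall, porch, kitchen, loft, patio, studio, terrace, den, closet, foyer

closet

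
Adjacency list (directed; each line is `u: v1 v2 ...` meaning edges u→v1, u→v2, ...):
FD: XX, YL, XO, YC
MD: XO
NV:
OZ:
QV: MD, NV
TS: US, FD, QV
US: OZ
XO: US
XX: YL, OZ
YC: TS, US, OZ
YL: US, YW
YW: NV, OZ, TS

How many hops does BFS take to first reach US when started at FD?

Level 0: FD
Level 1: XO, XX, YC, YL
Level 2: OZ, TS, US, YW
Level 3: NV, QV
Level 4: MD
US first appears at level 2.

2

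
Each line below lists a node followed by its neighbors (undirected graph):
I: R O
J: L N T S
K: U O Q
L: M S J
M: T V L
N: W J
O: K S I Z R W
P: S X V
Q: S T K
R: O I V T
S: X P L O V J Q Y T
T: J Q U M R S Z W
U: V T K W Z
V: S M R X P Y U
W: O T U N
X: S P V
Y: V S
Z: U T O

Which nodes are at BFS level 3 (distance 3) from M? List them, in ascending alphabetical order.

Level 0: M
Level 1: L, T, V
Level 2: J, P, Q, R, S, U, W, X, Y, Z
Level 3: I, K, N, O

I, K, N, O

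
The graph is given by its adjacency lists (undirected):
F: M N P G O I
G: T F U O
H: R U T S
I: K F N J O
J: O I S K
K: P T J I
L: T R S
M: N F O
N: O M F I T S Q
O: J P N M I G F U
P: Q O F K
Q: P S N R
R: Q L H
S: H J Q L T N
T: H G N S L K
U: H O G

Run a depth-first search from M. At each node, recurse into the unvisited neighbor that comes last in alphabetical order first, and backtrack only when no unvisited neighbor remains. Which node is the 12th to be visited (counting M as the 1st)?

J

Visit M
M → O
O → U
U → H
H → T
T → S
S → Q
Q → R
R → L
Q → P
P → K
K → J
J → I
I → N
N → F
F → G

Visit order: M, O, U, H, T, S, Q, R, L, P, K, J, I, N, F, G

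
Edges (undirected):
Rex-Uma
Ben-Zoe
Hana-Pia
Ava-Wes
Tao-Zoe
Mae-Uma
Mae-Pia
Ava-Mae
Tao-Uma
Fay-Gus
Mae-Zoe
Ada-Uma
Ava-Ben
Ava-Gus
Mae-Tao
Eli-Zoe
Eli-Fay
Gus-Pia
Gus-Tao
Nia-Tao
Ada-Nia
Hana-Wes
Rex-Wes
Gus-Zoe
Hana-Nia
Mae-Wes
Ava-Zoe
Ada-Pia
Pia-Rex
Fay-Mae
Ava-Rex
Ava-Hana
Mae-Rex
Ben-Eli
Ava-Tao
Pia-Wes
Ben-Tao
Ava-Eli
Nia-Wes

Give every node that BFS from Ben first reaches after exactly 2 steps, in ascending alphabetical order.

Fay, Gus, Hana, Mae, Nia, Rex, Uma, Wes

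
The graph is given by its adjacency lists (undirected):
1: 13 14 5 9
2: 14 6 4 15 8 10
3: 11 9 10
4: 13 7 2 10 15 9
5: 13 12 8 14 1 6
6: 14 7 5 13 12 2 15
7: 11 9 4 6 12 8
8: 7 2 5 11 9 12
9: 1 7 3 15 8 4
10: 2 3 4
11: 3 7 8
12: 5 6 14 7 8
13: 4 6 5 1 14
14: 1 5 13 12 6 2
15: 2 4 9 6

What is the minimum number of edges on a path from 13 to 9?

2

Level 0: 13
Level 1: 1, 4, 5, 6, 14
Level 2: 2, 7, 8, 9, 10, 12, 15
Level 3: 3, 11
9 first appears at level 2.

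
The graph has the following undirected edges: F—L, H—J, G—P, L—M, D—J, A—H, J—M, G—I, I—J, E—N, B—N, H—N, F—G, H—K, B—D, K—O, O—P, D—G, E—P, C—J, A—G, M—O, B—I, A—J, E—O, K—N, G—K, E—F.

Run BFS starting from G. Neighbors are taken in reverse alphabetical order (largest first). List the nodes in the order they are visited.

Visit G; enqueue P, K, I, F, D, A → queue [P, K, I, F, D, A]
Visit P; enqueue O, E → queue [K, I, F, D, A, O, E]
Visit K; enqueue N, H → queue [I, F, D, A, O, E, N, H]
Visit I; enqueue J, B → queue [F, D, A, O, E, N, H, J, B]
Visit F; enqueue L → queue [D, A, O, E, N, H, J, B, L]
Visit D → queue [A, O, E, N, H, J, B, L]
Visit A → queue [O, E, N, H, J, B, L]
Visit O; enqueue M → queue [E, N, H, J, B, L, M]
Visit E → queue [N, H, J, B, L, M]
Visit N → queue [H, J, B, L, M]
Visit H → queue [J, B, L, M]
Visit J; enqueue C → queue [B, L, M, C]
Visit B → queue [L, M, C]
Visit L → queue [M, C]
Visit M → queue [C]
Visit C → queue []

G → P → K → I → F → D → A → O → E → N → H → J → B → L → M → C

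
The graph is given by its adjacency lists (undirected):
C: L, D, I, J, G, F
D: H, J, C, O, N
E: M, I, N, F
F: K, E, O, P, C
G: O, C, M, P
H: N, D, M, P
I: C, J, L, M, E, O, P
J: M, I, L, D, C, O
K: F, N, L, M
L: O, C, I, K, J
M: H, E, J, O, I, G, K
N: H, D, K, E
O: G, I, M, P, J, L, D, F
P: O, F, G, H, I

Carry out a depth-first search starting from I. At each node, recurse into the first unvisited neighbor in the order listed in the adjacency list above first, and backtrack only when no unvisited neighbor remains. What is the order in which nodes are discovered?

Visit I
I → C
C → L
L → O
O → G
G → M
M → H
H → N
N → D
D → J
N → K
K → F
F → E
F → P

I, C, L, O, G, M, H, N, D, J, K, F, E, P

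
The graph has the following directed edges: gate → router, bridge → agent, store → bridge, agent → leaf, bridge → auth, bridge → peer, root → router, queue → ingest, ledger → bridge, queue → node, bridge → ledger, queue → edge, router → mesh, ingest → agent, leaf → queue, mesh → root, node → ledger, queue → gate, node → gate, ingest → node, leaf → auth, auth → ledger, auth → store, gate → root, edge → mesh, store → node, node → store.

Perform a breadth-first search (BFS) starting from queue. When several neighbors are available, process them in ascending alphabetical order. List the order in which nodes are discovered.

Visit queue; enqueue edge, gate, ingest, node → queue [edge, gate, ingest, node]
Visit edge; enqueue mesh → queue [gate, ingest, node, mesh]
Visit gate; enqueue root, router → queue [ingest, node, mesh, root, router]
Visit ingest; enqueue agent → queue [node, mesh, root, router, agent]
Visit node; enqueue ledger, store → queue [mesh, root, router, agent, ledger, store]
Visit mesh → queue [root, router, agent, ledger, store]
Visit root → queue [router, agent, ledger, store]
Visit router → queue [agent, ledger, store]
Visit agent; enqueue leaf → queue [ledger, store, leaf]
Visit ledger; enqueue bridge → queue [store, leaf, bridge]
Visit store → queue [leaf, bridge]
Visit leaf; enqueue auth → queue [bridge, auth]
Visit bridge; enqueue peer → queue [auth, peer]
Visit auth → queue [peer]
Visit peer → queue []

queue → edge → gate → ingest → node → mesh → root → router → agent → ledger → store → leaf → bridge → auth → peer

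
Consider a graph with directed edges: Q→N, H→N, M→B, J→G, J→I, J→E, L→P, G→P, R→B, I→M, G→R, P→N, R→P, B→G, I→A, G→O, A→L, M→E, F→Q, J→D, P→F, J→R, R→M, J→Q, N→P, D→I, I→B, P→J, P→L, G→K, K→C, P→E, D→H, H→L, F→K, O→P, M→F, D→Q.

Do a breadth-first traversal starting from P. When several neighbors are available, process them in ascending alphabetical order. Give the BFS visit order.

Visit P; enqueue E, F, J, L, N → queue [E, F, J, L, N]
Visit E → queue [F, J, L, N]
Visit F; enqueue K, Q → queue [J, L, N, K, Q]
Visit J; enqueue D, G, I, R → queue [L, N, K, Q, D, G, I, R]
Visit L → queue [N, K, Q, D, G, I, R]
Visit N → queue [K, Q, D, G, I, R]
Visit K; enqueue C → queue [Q, D, G, I, R, C]
Visit Q → queue [D, G, I, R, C]
Visit D; enqueue H → queue [G, I, R, C, H]
Visit G; enqueue O → queue [I, R, C, H, O]
Visit I; enqueue A, B, M → queue [R, C, H, O, A, B, M]
Visit R → queue [C, H, O, A, B, M]
Visit C → queue [H, O, A, B, M]
Visit H → queue [O, A, B, M]
Visit O → queue [A, B, M]
Visit A → queue [B, M]
Visit B → queue [M]
Visit M → queue []

P -> E -> F -> J -> L -> N -> K -> Q -> D -> G -> I -> R -> C -> H -> O -> A -> B -> M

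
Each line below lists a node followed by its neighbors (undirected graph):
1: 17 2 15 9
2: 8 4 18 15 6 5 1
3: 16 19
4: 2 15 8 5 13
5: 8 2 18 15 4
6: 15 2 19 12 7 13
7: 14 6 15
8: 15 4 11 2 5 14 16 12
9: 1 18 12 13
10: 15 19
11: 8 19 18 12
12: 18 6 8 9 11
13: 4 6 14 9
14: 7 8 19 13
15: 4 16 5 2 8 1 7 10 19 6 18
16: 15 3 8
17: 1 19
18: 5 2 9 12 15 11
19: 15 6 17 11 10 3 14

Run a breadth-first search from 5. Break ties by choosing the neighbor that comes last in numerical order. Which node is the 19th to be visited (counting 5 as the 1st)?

3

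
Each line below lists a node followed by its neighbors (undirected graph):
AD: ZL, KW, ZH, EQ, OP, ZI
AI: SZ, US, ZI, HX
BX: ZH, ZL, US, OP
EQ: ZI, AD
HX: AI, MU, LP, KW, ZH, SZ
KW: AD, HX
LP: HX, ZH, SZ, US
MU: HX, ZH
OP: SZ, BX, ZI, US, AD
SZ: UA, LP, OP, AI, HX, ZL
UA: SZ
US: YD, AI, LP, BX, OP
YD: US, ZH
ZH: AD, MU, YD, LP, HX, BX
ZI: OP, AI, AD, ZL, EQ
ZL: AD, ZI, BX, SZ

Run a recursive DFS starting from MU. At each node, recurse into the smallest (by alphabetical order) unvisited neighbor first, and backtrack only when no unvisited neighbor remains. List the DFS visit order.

Visit MU
MU → HX
HX → AI
AI → SZ
SZ → LP
LP → US
US → BX
BX → OP
OP → AD
AD → EQ
EQ → ZI
ZI → ZL
AD → KW
AD → ZH
ZH → YD
SZ → UA

MU → HX → AI → SZ → LP → US → BX → OP → AD → EQ → ZI → ZL → KW → ZH → YD → UA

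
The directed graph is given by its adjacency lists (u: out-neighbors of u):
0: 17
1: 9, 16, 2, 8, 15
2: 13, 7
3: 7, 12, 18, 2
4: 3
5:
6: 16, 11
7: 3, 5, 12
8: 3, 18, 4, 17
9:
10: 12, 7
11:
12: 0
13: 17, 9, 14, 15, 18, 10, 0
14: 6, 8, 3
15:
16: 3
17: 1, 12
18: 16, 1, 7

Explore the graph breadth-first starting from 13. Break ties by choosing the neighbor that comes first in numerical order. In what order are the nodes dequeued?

13 0 9 10 14 15 17 18 7 12 3 6 8 1 16 5 2 11 4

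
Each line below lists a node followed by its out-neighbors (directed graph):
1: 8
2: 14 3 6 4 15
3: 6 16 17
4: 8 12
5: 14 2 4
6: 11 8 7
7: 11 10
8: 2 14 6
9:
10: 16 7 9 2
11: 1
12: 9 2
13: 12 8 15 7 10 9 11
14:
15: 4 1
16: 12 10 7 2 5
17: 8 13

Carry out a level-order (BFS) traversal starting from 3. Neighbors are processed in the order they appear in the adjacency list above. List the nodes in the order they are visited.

Visit 3; enqueue 6, 16, 17 → queue [6, 16, 17]
Visit 6; enqueue 11, 8, 7 → queue [16, 17, 11, 8, 7]
Visit 16; enqueue 12, 10, 2, 5 → queue [17, 11, 8, 7, 12, 10, 2, 5]
Visit 17; enqueue 13 → queue [11, 8, 7, 12, 10, 2, 5, 13]
Visit 11; enqueue 1 → queue [8, 7, 12, 10, 2, 5, 13, 1]
Visit 8; enqueue 14 → queue [7, 12, 10, 2, 5, 13, 1, 14]
Visit 7 → queue [12, 10, 2, 5, 13, 1, 14]
Visit 12; enqueue 9 → queue [10, 2, 5, 13, 1, 14, 9]
Visit 10 → queue [2, 5, 13, 1, 14, 9]
Visit 2; enqueue 4, 15 → queue [5, 13, 1, 14, 9, 4, 15]
Visit 5 → queue [13, 1, 14, 9, 4, 15]
Visit 13 → queue [1, 14, 9, 4, 15]
Visit 1 → queue [14, 9, 4, 15]
Visit 14 → queue [9, 4, 15]
Visit 9 → queue [4, 15]
Visit 4 → queue [15]
Visit 15 → queue []

3, 6, 16, 17, 11, 8, 7, 12, 10, 2, 5, 13, 1, 14, 9, 4, 15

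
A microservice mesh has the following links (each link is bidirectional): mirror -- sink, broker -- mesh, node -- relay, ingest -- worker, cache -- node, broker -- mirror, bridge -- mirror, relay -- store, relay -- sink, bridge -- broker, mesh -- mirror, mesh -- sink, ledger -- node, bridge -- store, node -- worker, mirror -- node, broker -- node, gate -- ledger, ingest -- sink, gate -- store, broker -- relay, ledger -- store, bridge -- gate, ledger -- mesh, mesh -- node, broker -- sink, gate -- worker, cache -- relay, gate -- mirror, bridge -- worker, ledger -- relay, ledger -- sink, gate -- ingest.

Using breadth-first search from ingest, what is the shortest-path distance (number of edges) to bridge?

2

Level 0: ingest
Level 1: gate, sink, worker
Level 2: bridge, broker, ledger, mesh, mirror, node, relay, store
Level 3: cache
bridge first appears at level 2.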